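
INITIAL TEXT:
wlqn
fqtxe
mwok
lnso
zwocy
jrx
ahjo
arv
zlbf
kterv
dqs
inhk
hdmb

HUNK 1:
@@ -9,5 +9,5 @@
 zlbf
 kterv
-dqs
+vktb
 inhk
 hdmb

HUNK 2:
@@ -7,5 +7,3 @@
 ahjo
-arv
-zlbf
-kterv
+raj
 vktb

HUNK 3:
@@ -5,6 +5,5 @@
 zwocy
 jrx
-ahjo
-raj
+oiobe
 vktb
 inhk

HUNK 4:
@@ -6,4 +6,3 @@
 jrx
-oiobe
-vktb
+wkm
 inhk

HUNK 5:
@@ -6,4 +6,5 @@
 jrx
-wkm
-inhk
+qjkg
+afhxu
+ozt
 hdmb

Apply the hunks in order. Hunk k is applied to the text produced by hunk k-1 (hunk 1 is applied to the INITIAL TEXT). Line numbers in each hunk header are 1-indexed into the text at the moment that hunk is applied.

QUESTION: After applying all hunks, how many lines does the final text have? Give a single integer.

Hunk 1: at line 9 remove [dqs] add [vktb] -> 13 lines: wlqn fqtxe mwok lnso zwocy jrx ahjo arv zlbf kterv vktb inhk hdmb
Hunk 2: at line 7 remove [arv,zlbf,kterv] add [raj] -> 11 lines: wlqn fqtxe mwok lnso zwocy jrx ahjo raj vktb inhk hdmb
Hunk 3: at line 5 remove [ahjo,raj] add [oiobe] -> 10 lines: wlqn fqtxe mwok lnso zwocy jrx oiobe vktb inhk hdmb
Hunk 4: at line 6 remove [oiobe,vktb] add [wkm] -> 9 lines: wlqn fqtxe mwok lnso zwocy jrx wkm inhk hdmb
Hunk 5: at line 6 remove [wkm,inhk] add [qjkg,afhxu,ozt] -> 10 lines: wlqn fqtxe mwok lnso zwocy jrx qjkg afhxu ozt hdmb
Final line count: 10

Answer: 10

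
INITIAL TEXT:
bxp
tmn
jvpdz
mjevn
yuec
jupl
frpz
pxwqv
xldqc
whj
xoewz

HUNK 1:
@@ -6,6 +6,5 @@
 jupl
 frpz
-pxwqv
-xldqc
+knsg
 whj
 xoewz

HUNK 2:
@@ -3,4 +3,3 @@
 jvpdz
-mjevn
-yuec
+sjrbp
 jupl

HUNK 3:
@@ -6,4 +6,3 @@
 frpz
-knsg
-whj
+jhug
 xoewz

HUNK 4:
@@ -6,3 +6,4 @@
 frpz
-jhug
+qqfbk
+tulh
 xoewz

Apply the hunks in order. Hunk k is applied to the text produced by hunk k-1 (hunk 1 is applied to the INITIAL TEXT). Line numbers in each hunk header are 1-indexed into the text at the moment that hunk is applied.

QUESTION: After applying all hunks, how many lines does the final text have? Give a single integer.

Answer: 9

Derivation:
Hunk 1: at line 6 remove [pxwqv,xldqc] add [knsg] -> 10 lines: bxp tmn jvpdz mjevn yuec jupl frpz knsg whj xoewz
Hunk 2: at line 3 remove [mjevn,yuec] add [sjrbp] -> 9 lines: bxp tmn jvpdz sjrbp jupl frpz knsg whj xoewz
Hunk 3: at line 6 remove [knsg,whj] add [jhug] -> 8 lines: bxp tmn jvpdz sjrbp jupl frpz jhug xoewz
Hunk 4: at line 6 remove [jhug] add [qqfbk,tulh] -> 9 lines: bxp tmn jvpdz sjrbp jupl frpz qqfbk tulh xoewz
Final line count: 9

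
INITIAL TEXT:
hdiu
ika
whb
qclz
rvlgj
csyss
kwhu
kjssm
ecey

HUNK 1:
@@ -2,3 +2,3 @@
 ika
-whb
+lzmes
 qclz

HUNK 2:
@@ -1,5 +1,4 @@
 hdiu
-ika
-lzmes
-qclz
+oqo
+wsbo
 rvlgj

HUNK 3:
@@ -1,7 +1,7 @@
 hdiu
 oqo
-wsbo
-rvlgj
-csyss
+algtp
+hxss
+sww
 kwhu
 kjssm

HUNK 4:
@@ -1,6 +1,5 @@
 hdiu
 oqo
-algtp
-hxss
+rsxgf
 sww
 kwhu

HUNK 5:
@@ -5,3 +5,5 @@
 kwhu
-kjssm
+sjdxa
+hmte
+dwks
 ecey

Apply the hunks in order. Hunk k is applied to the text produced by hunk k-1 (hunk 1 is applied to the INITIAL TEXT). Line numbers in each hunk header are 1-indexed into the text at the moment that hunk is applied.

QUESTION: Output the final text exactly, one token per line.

Answer: hdiu
oqo
rsxgf
sww
kwhu
sjdxa
hmte
dwks
ecey

Derivation:
Hunk 1: at line 2 remove [whb] add [lzmes] -> 9 lines: hdiu ika lzmes qclz rvlgj csyss kwhu kjssm ecey
Hunk 2: at line 1 remove [ika,lzmes,qclz] add [oqo,wsbo] -> 8 lines: hdiu oqo wsbo rvlgj csyss kwhu kjssm ecey
Hunk 3: at line 1 remove [wsbo,rvlgj,csyss] add [algtp,hxss,sww] -> 8 lines: hdiu oqo algtp hxss sww kwhu kjssm ecey
Hunk 4: at line 1 remove [algtp,hxss] add [rsxgf] -> 7 lines: hdiu oqo rsxgf sww kwhu kjssm ecey
Hunk 5: at line 5 remove [kjssm] add [sjdxa,hmte,dwks] -> 9 lines: hdiu oqo rsxgf sww kwhu sjdxa hmte dwks ecey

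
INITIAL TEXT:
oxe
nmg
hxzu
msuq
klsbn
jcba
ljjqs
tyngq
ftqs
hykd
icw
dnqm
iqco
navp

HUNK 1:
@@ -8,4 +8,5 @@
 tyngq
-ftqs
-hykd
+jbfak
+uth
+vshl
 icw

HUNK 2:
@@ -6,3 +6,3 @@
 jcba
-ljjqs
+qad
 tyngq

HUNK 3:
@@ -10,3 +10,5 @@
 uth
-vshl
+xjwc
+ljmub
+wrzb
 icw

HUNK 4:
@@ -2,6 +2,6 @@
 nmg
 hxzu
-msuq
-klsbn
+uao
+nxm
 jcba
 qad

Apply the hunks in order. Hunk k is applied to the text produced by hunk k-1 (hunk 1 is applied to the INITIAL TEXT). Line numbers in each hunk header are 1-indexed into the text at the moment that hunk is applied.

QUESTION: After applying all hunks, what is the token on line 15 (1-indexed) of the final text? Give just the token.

Hunk 1: at line 8 remove [ftqs,hykd] add [jbfak,uth,vshl] -> 15 lines: oxe nmg hxzu msuq klsbn jcba ljjqs tyngq jbfak uth vshl icw dnqm iqco navp
Hunk 2: at line 6 remove [ljjqs] add [qad] -> 15 lines: oxe nmg hxzu msuq klsbn jcba qad tyngq jbfak uth vshl icw dnqm iqco navp
Hunk 3: at line 10 remove [vshl] add [xjwc,ljmub,wrzb] -> 17 lines: oxe nmg hxzu msuq klsbn jcba qad tyngq jbfak uth xjwc ljmub wrzb icw dnqm iqco navp
Hunk 4: at line 2 remove [msuq,klsbn] add [uao,nxm] -> 17 lines: oxe nmg hxzu uao nxm jcba qad tyngq jbfak uth xjwc ljmub wrzb icw dnqm iqco navp
Final line 15: dnqm

Answer: dnqm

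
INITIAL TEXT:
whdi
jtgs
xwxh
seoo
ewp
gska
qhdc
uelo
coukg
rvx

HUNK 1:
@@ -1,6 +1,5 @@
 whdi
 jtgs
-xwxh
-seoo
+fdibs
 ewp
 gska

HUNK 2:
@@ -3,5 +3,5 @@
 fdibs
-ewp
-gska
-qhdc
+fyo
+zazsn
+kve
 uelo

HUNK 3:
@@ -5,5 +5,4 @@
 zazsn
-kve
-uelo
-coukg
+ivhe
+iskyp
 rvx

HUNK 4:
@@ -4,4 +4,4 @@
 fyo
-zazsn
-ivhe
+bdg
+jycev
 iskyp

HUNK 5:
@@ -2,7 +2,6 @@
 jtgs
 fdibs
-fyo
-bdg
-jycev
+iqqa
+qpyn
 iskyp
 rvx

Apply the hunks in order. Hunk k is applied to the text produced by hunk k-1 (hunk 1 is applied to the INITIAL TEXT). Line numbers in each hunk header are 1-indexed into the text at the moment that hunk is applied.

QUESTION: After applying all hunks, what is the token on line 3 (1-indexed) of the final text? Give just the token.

Answer: fdibs

Derivation:
Hunk 1: at line 1 remove [xwxh,seoo] add [fdibs] -> 9 lines: whdi jtgs fdibs ewp gska qhdc uelo coukg rvx
Hunk 2: at line 3 remove [ewp,gska,qhdc] add [fyo,zazsn,kve] -> 9 lines: whdi jtgs fdibs fyo zazsn kve uelo coukg rvx
Hunk 3: at line 5 remove [kve,uelo,coukg] add [ivhe,iskyp] -> 8 lines: whdi jtgs fdibs fyo zazsn ivhe iskyp rvx
Hunk 4: at line 4 remove [zazsn,ivhe] add [bdg,jycev] -> 8 lines: whdi jtgs fdibs fyo bdg jycev iskyp rvx
Hunk 5: at line 2 remove [fyo,bdg,jycev] add [iqqa,qpyn] -> 7 lines: whdi jtgs fdibs iqqa qpyn iskyp rvx
Final line 3: fdibs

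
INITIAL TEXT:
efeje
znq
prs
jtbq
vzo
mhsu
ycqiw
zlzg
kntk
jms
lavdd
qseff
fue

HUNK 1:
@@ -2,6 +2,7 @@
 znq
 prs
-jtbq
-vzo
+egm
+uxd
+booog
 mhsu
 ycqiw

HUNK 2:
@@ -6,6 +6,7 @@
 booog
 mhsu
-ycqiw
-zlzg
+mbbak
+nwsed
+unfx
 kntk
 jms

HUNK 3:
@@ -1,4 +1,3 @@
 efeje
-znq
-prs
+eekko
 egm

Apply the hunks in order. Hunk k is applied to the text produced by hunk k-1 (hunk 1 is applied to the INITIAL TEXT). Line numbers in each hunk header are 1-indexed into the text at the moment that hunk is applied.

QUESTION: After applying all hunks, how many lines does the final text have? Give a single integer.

Answer: 14

Derivation:
Hunk 1: at line 2 remove [jtbq,vzo] add [egm,uxd,booog] -> 14 lines: efeje znq prs egm uxd booog mhsu ycqiw zlzg kntk jms lavdd qseff fue
Hunk 2: at line 6 remove [ycqiw,zlzg] add [mbbak,nwsed,unfx] -> 15 lines: efeje znq prs egm uxd booog mhsu mbbak nwsed unfx kntk jms lavdd qseff fue
Hunk 3: at line 1 remove [znq,prs] add [eekko] -> 14 lines: efeje eekko egm uxd booog mhsu mbbak nwsed unfx kntk jms lavdd qseff fue
Final line count: 14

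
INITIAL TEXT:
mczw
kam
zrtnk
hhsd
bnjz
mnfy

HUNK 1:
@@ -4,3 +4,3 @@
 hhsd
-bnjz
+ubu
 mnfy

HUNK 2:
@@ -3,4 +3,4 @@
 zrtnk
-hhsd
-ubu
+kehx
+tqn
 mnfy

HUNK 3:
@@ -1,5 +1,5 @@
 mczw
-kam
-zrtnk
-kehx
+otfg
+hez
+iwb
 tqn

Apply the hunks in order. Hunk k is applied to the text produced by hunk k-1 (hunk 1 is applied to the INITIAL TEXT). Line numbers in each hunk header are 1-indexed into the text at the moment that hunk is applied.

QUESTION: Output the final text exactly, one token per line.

Answer: mczw
otfg
hez
iwb
tqn
mnfy

Derivation:
Hunk 1: at line 4 remove [bnjz] add [ubu] -> 6 lines: mczw kam zrtnk hhsd ubu mnfy
Hunk 2: at line 3 remove [hhsd,ubu] add [kehx,tqn] -> 6 lines: mczw kam zrtnk kehx tqn mnfy
Hunk 3: at line 1 remove [kam,zrtnk,kehx] add [otfg,hez,iwb] -> 6 lines: mczw otfg hez iwb tqn mnfy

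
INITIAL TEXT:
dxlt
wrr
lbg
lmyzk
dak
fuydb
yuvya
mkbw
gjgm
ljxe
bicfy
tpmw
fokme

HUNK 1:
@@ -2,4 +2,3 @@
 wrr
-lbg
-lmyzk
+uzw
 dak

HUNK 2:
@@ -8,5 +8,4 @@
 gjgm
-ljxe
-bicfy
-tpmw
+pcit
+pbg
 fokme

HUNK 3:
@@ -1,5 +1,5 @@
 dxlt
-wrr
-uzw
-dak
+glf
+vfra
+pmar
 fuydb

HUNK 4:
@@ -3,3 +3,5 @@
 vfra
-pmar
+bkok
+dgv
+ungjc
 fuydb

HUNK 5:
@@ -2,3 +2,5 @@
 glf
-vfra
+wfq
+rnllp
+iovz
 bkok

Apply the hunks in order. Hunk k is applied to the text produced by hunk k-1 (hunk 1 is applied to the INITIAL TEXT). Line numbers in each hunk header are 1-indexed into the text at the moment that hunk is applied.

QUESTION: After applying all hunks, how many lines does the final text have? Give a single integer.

Hunk 1: at line 2 remove [lbg,lmyzk] add [uzw] -> 12 lines: dxlt wrr uzw dak fuydb yuvya mkbw gjgm ljxe bicfy tpmw fokme
Hunk 2: at line 8 remove [ljxe,bicfy,tpmw] add [pcit,pbg] -> 11 lines: dxlt wrr uzw dak fuydb yuvya mkbw gjgm pcit pbg fokme
Hunk 3: at line 1 remove [wrr,uzw,dak] add [glf,vfra,pmar] -> 11 lines: dxlt glf vfra pmar fuydb yuvya mkbw gjgm pcit pbg fokme
Hunk 4: at line 3 remove [pmar] add [bkok,dgv,ungjc] -> 13 lines: dxlt glf vfra bkok dgv ungjc fuydb yuvya mkbw gjgm pcit pbg fokme
Hunk 5: at line 2 remove [vfra] add [wfq,rnllp,iovz] -> 15 lines: dxlt glf wfq rnllp iovz bkok dgv ungjc fuydb yuvya mkbw gjgm pcit pbg fokme
Final line count: 15

Answer: 15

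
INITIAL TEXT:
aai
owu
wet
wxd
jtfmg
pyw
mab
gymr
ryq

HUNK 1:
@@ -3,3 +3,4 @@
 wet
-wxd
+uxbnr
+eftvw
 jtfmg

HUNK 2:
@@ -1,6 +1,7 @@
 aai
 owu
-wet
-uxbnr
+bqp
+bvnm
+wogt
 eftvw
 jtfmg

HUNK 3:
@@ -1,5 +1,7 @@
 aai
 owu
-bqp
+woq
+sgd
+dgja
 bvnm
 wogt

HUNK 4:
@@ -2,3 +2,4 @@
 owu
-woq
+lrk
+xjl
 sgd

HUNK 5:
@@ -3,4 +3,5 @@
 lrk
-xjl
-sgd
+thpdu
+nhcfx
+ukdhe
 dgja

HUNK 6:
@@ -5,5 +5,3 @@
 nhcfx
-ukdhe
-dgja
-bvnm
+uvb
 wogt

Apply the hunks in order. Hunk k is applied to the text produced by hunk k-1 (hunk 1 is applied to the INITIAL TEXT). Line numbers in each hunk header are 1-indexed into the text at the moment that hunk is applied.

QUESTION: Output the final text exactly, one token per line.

Hunk 1: at line 3 remove [wxd] add [uxbnr,eftvw] -> 10 lines: aai owu wet uxbnr eftvw jtfmg pyw mab gymr ryq
Hunk 2: at line 1 remove [wet,uxbnr] add [bqp,bvnm,wogt] -> 11 lines: aai owu bqp bvnm wogt eftvw jtfmg pyw mab gymr ryq
Hunk 3: at line 1 remove [bqp] add [woq,sgd,dgja] -> 13 lines: aai owu woq sgd dgja bvnm wogt eftvw jtfmg pyw mab gymr ryq
Hunk 4: at line 2 remove [woq] add [lrk,xjl] -> 14 lines: aai owu lrk xjl sgd dgja bvnm wogt eftvw jtfmg pyw mab gymr ryq
Hunk 5: at line 3 remove [xjl,sgd] add [thpdu,nhcfx,ukdhe] -> 15 lines: aai owu lrk thpdu nhcfx ukdhe dgja bvnm wogt eftvw jtfmg pyw mab gymr ryq
Hunk 6: at line 5 remove [ukdhe,dgja,bvnm] add [uvb] -> 13 lines: aai owu lrk thpdu nhcfx uvb wogt eftvw jtfmg pyw mab gymr ryq

Answer: aai
owu
lrk
thpdu
nhcfx
uvb
wogt
eftvw
jtfmg
pyw
mab
gymr
ryq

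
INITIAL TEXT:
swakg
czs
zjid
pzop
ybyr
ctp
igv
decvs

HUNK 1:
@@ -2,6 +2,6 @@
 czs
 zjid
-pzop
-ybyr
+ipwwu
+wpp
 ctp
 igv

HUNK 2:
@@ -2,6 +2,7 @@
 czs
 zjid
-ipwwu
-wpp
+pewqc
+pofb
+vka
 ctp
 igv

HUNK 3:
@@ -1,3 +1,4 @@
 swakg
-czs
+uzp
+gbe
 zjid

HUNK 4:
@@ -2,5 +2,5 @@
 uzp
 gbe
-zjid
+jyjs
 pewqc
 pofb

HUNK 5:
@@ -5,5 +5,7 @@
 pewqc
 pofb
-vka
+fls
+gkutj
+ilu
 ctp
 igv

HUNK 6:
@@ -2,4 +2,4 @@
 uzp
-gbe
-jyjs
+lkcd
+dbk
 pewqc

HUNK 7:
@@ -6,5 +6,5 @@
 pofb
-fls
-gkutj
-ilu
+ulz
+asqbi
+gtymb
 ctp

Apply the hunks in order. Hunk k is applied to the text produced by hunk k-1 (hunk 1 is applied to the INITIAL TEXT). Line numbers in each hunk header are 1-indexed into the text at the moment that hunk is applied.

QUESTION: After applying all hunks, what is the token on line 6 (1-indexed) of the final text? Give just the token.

Answer: pofb

Derivation:
Hunk 1: at line 2 remove [pzop,ybyr] add [ipwwu,wpp] -> 8 lines: swakg czs zjid ipwwu wpp ctp igv decvs
Hunk 2: at line 2 remove [ipwwu,wpp] add [pewqc,pofb,vka] -> 9 lines: swakg czs zjid pewqc pofb vka ctp igv decvs
Hunk 3: at line 1 remove [czs] add [uzp,gbe] -> 10 lines: swakg uzp gbe zjid pewqc pofb vka ctp igv decvs
Hunk 4: at line 2 remove [zjid] add [jyjs] -> 10 lines: swakg uzp gbe jyjs pewqc pofb vka ctp igv decvs
Hunk 5: at line 5 remove [vka] add [fls,gkutj,ilu] -> 12 lines: swakg uzp gbe jyjs pewqc pofb fls gkutj ilu ctp igv decvs
Hunk 6: at line 2 remove [gbe,jyjs] add [lkcd,dbk] -> 12 lines: swakg uzp lkcd dbk pewqc pofb fls gkutj ilu ctp igv decvs
Hunk 7: at line 6 remove [fls,gkutj,ilu] add [ulz,asqbi,gtymb] -> 12 lines: swakg uzp lkcd dbk pewqc pofb ulz asqbi gtymb ctp igv decvs
Final line 6: pofb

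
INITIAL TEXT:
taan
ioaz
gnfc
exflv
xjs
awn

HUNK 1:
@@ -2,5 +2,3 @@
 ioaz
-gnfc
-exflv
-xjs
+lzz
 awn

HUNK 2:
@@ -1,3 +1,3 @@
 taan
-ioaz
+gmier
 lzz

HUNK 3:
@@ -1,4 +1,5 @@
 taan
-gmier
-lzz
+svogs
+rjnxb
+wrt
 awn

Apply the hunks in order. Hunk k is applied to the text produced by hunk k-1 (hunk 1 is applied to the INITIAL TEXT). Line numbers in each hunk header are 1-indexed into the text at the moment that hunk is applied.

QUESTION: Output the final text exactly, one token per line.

Answer: taan
svogs
rjnxb
wrt
awn

Derivation:
Hunk 1: at line 2 remove [gnfc,exflv,xjs] add [lzz] -> 4 lines: taan ioaz lzz awn
Hunk 2: at line 1 remove [ioaz] add [gmier] -> 4 lines: taan gmier lzz awn
Hunk 3: at line 1 remove [gmier,lzz] add [svogs,rjnxb,wrt] -> 5 lines: taan svogs rjnxb wrt awn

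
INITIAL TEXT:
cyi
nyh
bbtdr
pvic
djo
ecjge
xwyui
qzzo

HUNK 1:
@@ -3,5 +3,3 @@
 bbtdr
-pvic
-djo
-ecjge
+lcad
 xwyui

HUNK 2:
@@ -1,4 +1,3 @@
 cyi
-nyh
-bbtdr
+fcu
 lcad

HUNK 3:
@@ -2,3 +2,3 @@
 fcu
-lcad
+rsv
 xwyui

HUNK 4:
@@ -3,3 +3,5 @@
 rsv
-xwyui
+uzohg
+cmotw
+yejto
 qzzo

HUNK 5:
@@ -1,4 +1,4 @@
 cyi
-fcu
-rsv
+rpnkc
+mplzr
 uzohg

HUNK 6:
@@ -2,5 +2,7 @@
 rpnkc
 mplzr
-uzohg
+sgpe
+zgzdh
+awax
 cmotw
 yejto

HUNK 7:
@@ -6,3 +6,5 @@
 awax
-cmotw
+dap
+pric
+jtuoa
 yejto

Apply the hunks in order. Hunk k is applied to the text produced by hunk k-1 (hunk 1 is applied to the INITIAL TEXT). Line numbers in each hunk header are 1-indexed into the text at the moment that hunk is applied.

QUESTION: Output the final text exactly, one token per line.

Answer: cyi
rpnkc
mplzr
sgpe
zgzdh
awax
dap
pric
jtuoa
yejto
qzzo

Derivation:
Hunk 1: at line 3 remove [pvic,djo,ecjge] add [lcad] -> 6 lines: cyi nyh bbtdr lcad xwyui qzzo
Hunk 2: at line 1 remove [nyh,bbtdr] add [fcu] -> 5 lines: cyi fcu lcad xwyui qzzo
Hunk 3: at line 2 remove [lcad] add [rsv] -> 5 lines: cyi fcu rsv xwyui qzzo
Hunk 4: at line 3 remove [xwyui] add [uzohg,cmotw,yejto] -> 7 lines: cyi fcu rsv uzohg cmotw yejto qzzo
Hunk 5: at line 1 remove [fcu,rsv] add [rpnkc,mplzr] -> 7 lines: cyi rpnkc mplzr uzohg cmotw yejto qzzo
Hunk 6: at line 2 remove [uzohg] add [sgpe,zgzdh,awax] -> 9 lines: cyi rpnkc mplzr sgpe zgzdh awax cmotw yejto qzzo
Hunk 7: at line 6 remove [cmotw] add [dap,pric,jtuoa] -> 11 lines: cyi rpnkc mplzr sgpe zgzdh awax dap pric jtuoa yejto qzzo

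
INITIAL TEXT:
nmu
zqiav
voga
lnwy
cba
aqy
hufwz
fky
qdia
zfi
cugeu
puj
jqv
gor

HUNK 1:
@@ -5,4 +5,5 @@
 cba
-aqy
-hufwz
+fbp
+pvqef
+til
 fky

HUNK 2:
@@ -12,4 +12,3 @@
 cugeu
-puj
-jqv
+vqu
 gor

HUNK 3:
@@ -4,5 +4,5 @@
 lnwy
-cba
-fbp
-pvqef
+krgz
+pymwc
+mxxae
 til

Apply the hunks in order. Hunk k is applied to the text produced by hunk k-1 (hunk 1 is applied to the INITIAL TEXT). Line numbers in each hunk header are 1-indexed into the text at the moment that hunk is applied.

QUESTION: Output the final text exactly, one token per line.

Hunk 1: at line 5 remove [aqy,hufwz] add [fbp,pvqef,til] -> 15 lines: nmu zqiav voga lnwy cba fbp pvqef til fky qdia zfi cugeu puj jqv gor
Hunk 2: at line 12 remove [puj,jqv] add [vqu] -> 14 lines: nmu zqiav voga lnwy cba fbp pvqef til fky qdia zfi cugeu vqu gor
Hunk 3: at line 4 remove [cba,fbp,pvqef] add [krgz,pymwc,mxxae] -> 14 lines: nmu zqiav voga lnwy krgz pymwc mxxae til fky qdia zfi cugeu vqu gor

Answer: nmu
zqiav
voga
lnwy
krgz
pymwc
mxxae
til
fky
qdia
zfi
cugeu
vqu
gor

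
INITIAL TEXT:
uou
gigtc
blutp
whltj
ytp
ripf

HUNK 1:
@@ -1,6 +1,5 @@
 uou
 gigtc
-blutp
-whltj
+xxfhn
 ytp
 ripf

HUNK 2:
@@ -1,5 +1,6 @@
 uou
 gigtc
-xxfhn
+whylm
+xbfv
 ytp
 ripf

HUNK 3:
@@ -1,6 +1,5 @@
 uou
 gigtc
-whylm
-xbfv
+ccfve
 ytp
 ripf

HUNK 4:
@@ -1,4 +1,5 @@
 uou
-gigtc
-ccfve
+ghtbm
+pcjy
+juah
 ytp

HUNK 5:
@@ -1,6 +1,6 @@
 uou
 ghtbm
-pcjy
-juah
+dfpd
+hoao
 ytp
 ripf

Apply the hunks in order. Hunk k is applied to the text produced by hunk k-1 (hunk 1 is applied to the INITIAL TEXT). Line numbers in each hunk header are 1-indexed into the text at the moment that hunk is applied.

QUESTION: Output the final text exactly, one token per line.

Hunk 1: at line 1 remove [blutp,whltj] add [xxfhn] -> 5 lines: uou gigtc xxfhn ytp ripf
Hunk 2: at line 1 remove [xxfhn] add [whylm,xbfv] -> 6 lines: uou gigtc whylm xbfv ytp ripf
Hunk 3: at line 1 remove [whylm,xbfv] add [ccfve] -> 5 lines: uou gigtc ccfve ytp ripf
Hunk 4: at line 1 remove [gigtc,ccfve] add [ghtbm,pcjy,juah] -> 6 lines: uou ghtbm pcjy juah ytp ripf
Hunk 5: at line 1 remove [pcjy,juah] add [dfpd,hoao] -> 6 lines: uou ghtbm dfpd hoao ytp ripf

Answer: uou
ghtbm
dfpd
hoao
ytp
ripf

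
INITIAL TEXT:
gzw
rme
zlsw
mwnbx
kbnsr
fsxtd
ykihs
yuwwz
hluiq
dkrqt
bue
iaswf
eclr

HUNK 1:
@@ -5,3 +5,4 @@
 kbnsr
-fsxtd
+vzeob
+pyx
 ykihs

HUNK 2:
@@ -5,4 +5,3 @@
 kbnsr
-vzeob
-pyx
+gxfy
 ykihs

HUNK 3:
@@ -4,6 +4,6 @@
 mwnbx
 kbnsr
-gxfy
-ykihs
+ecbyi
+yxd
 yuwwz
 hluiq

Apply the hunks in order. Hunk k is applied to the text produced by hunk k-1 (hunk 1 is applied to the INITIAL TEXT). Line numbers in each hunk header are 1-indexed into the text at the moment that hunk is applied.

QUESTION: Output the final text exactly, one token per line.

Hunk 1: at line 5 remove [fsxtd] add [vzeob,pyx] -> 14 lines: gzw rme zlsw mwnbx kbnsr vzeob pyx ykihs yuwwz hluiq dkrqt bue iaswf eclr
Hunk 2: at line 5 remove [vzeob,pyx] add [gxfy] -> 13 lines: gzw rme zlsw mwnbx kbnsr gxfy ykihs yuwwz hluiq dkrqt bue iaswf eclr
Hunk 3: at line 4 remove [gxfy,ykihs] add [ecbyi,yxd] -> 13 lines: gzw rme zlsw mwnbx kbnsr ecbyi yxd yuwwz hluiq dkrqt bue iaswf eclr

Answer: gzw
rme
zlsw
mwnbx
kbnsr
ecbyi
yxd
yuwwz
hluiq
dkrqt
bue
iaswf
eclr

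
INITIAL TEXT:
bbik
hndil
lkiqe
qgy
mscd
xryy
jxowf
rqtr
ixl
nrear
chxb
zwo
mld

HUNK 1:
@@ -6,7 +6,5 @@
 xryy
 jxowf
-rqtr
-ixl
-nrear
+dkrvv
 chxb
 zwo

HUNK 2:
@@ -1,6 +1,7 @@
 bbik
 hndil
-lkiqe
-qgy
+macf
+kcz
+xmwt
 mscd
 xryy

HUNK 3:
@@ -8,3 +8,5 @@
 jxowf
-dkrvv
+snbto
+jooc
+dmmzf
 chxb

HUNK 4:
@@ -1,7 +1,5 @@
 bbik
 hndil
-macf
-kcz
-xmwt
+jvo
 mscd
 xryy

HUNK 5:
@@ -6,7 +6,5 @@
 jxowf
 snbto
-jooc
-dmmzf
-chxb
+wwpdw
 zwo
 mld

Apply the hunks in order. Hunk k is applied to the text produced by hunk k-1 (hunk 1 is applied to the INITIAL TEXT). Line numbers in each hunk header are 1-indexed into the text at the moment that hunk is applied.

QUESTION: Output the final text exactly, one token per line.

Answer: bbik
hndil
jvo
mscd
xryy
jxowf
snbto
wwpdw
zwo
mld

Derivation:
Hunk 1: at line 6 remove [rqtr,ixl,nrear] add [dkrvv] -> 11 lines: bbik hndil lkiqe qgy mscd xryy jxowf dkrvv chxb zwo mld
Hunk 2: at line 1 remove [lkiqe,qgy] add [macf,kcz,xmwt] -> 12 lines: bbik hndil macf kcz xmwt mscd xryy jxowf dkrvv chxb zwo mld
Hunk 3: at line 8 remove [dkrvv] add [snbto,jooc,dmmzf] -> 14 lines: bbik hndil macf kcz xmwt mscd xryy jxowf snbto jooc dmmzf chxb zwo mld
Hunk 4: at line 1 remove [macf,kcz,xmwt] add [jvo] -> 12 lines: bbik hndil jvo mscd xryy jxowf snbto jooc dmmzf chxb zwo mld
Hunk 5: at line 6 remove [jooc,dmmzf,chxb] add [wwpdw] -> 10 lines: bbik hndil jvo mscd xryy jxowf snbto wwpdw zwo mld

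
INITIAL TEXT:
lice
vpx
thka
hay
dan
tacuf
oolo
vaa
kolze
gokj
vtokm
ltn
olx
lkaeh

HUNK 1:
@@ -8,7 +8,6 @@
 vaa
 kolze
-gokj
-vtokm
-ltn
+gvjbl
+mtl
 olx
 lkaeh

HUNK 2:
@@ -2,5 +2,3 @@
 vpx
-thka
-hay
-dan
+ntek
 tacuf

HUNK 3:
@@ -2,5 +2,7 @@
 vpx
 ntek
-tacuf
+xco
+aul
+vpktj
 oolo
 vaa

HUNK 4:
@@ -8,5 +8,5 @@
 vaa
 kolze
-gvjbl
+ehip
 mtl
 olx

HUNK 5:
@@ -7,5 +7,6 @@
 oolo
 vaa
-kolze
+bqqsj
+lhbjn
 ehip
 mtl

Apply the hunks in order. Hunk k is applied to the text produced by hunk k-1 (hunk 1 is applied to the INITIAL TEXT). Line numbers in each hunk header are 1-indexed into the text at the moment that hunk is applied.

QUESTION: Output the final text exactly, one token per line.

Hunk 1: at line 8 remove [gokj,vtokm,ltn] add [gvjbl,mtl] -> 13 lines: lice vpx thka hay dan tacuf oolo vaa kolze gvjbl mtl olx lkaeh
Hunk 2: at line 2 remove [thka,hay,dan] add [ntek] -> 11 lines: lice vpx ntek tacuf oolo vaa kolze gvjbl mtl olx lkaeh
Hunk 3: at line 2 remove [tacuf] add [xco,aul,vpktj] -> 13 lines: lice vpx ntek xco aul vpktj oolo vaa kolze gvjbl mtl olx lkaeh
Hunk 4: at line 8 remove [gvjbl] add [ehip] -> 13 lines: lice vpx ntek xco aul vpktj oolo vaa kolze ehip mtl olx lkaeh
Hunk 5: at line 7 remove [kolze] add [bqqsj,lhbjn] -> 14 lines: lice vpx ntek xco aul vpktj oolo vaa bqqsj lhbjn ehip mtl olx lkaeh

Answer: lice
vpx
ntek
xco
aul
vpktj
oolo
vaa
bqqsj
lhbjn
ehip
mtl
olx
lkaeh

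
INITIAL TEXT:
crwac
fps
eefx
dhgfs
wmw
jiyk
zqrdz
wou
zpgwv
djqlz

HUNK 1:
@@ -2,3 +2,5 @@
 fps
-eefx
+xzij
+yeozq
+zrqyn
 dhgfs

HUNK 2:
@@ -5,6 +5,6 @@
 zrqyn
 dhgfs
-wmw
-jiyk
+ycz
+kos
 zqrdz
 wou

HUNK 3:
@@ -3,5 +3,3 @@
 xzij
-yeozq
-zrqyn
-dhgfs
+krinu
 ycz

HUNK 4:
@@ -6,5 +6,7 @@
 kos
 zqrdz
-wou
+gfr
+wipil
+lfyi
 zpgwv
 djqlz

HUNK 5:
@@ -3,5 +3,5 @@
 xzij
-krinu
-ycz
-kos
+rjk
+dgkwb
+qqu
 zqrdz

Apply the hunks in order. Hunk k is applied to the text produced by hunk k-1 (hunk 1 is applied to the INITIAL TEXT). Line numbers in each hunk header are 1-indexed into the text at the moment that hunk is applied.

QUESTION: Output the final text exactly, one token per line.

Answer: crwac
fps
xzij
rjk
dgkwb
qqu
zqrdz
gfr
wipil
lfyi
zpgwv
djqlz

Derivation:
Hunk 1: at line 2 remove [eefx] add [xzij,yeozq,zrqyn] -> 12 lines: crwac fps xzij yeozq zrqyn dhgfs wmw jiyk zqrdz wou zpgwv djqlz
Hunk 2: at line 5 remove [wmw,jiyk] add [ycz,kos] -> 12 lines: crwac fps xzij yeozq zrqyn dhgfs ycz kos zqrdz wou zpgwv djqlz
Hunk 3: at line 3 remove [yeozq,zrqyn,dhgfs] add [krinu] -> 10 lines: crwac fps xzij krinu ycz kos zqrdz wou zpgwv djqlz
Hunk 4: at line 6 remove [wou] add [gfr,wipil,lfyi] -> 12 lines: crwac fps xzij krinu ycz kos zqrdz gfr wipil lfyi zpgwv djqlz
Hunk 5: at line 3 remove [krinu,ycz,kos] add [rjk,dgkwb,qqu] -> 12 lines: crwac fps xzij rjk dgkwb qqu zqrdz gfr wipil lfyi zpgwv djqlz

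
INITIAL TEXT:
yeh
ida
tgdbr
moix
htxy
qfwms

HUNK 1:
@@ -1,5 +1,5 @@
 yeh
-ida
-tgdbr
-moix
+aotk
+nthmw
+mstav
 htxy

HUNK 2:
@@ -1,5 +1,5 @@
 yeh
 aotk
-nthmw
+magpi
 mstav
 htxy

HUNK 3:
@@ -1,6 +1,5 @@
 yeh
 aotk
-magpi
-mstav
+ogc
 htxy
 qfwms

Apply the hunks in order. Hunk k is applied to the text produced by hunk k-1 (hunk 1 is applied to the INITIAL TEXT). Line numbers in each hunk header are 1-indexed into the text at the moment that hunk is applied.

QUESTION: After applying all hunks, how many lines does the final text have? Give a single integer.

Hunk 1: at line 1 remove [ida,tgdbr,moix] add [aotk,nthmw,mstav] -> 6 lines: yeh aotk nthmw mstav htxy qfwms
Hunk 2: at line 1 remove [nthmw] add [magpi] -> 6 lines: yeh aotk magpi mstav htxy qfwms
Hunk 3: at line 1 remove [magpi,mstav] add [ogc] -> 5 lines: yeh aotk ogc htxy qfwms
Final line count: 5

Answer: 5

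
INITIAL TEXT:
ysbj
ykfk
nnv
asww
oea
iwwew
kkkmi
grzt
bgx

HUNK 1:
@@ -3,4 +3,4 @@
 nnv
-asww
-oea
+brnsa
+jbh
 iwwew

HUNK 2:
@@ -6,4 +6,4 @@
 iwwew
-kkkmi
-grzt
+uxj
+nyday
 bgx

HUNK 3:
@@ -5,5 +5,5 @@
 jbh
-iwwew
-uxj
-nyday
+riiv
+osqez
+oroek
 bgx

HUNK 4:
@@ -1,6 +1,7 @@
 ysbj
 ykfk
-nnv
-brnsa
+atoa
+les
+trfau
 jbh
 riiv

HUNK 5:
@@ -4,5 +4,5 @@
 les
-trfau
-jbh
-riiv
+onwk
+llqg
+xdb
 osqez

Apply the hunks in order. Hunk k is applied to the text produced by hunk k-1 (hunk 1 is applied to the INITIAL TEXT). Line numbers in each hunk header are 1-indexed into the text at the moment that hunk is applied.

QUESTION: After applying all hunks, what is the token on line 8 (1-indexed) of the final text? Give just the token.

Answer: osqez

Derivation:
Hunk 1: at line 3 remove [asww,oea] add [brnsa,jbh] -> 9 lines: ysbj ykfk nnv brnsa jbh iwwew kkkmi grzt bgx
Hunk 2: at line 6 remove [kkkmi,grzt] add [uxj,nyday] -> 9 lines: ysbj ykfk nnv brnsa jbh iwwew uxj nyday bgx
Hunk 3: at line 5 remove [iwwew,uxj,nyday] add [riiv,osqez,oroek] -> 9 lines: ysbj ykfk nnv brnsa jbh riiv osqez oroek bgx
Hunk 4: at line 1 remove [nnv,brnsa] add [atoa,les,trfau] -> 10 lines: ysbj ykfk atoa les trfau jbh riiv osqez oroek bgx
Hunk 5: at line 4 remove [trfau,jbh,riiv] add [onwk,llqg,xdb] -> 10 lines: ysbj ykfk atoa les onwk llqg xdb osqez oroek bgx
Final line 8: osqez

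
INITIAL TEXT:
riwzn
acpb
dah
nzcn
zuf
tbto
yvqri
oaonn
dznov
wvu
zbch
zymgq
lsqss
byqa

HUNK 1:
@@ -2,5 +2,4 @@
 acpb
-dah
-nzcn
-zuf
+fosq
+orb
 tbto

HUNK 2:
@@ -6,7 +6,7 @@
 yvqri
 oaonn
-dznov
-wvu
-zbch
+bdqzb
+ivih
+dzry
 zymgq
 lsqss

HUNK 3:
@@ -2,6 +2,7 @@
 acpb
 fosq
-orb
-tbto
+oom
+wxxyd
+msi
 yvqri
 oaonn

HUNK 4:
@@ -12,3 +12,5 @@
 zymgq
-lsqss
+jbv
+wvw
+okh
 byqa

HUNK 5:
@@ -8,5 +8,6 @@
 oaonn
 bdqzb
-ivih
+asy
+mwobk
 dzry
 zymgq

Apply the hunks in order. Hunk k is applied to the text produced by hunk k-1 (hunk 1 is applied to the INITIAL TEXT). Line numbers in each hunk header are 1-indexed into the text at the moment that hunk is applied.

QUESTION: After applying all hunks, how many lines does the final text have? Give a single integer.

Answer: 17

Derivation:
Hunk 1: at line 2 remove [dah,nzcn,zuf] add [fosq,orb] -> 13 lines: riwzn acpb fosq orb tbto yvqri oaonn dznov wvu zbch zymgq lsqss byqa
Hunk 2: at line 6 remove [dznov,wvu,zbch] add [bdqzb,ivih,dzry] -> 13 lines: riwzn acpb fosq orb tbto yvqri oaonn bdqzb ivih dzry zymgq lsqss byqa
Hunk 3: at line 2 remove [orb,tbto] add [oom,wxxyd,msi] -> 14 lines: riwzn acpb fosq oom wxxyd msi yvqri oaonn bdqzb ivih dzry zymgq lsqss byqa
Hunk 4: at line 12 remove [lsqss] add [jbv,wvw,okh] -> 16 lines: riwzn acpb fosq oom wxxyd msi yvqri oaonn bdqzb ivih dzry zymgq jbv wvw okh byqa
Hunk 5: at line 8 remove [ivih] add [asy,mwobk] -> 17 lines: riwzn acpb fosq oom wxxyd msi yvqri oaonn bdqzb asy mwobk dzry zymgq jbv wvw okh byqa
Final line count: 17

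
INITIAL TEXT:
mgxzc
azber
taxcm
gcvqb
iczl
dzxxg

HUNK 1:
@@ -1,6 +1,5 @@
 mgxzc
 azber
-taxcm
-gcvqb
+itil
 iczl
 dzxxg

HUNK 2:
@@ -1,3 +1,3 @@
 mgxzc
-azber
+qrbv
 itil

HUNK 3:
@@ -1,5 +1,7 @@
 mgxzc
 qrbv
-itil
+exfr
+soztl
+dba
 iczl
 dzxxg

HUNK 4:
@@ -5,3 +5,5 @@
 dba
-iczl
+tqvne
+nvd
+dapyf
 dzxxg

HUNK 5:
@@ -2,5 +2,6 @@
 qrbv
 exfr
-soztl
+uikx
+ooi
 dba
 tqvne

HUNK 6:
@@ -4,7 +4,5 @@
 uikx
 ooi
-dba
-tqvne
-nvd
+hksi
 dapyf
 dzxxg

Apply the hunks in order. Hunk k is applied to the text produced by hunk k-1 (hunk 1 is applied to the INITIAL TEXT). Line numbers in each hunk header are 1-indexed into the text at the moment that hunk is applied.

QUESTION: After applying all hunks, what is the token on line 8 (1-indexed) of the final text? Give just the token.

Hunk 1: at line 1 remove [taxcm,gcvqb] add [itil] -> 5 lines: mgxzc azber itil iczl dzxxg
Hunk 2: at line 1 remove [azber] add [qrbv] -> 5 lines: mgxzc qrbv itil iczl dzxxg
Hunk 3: at line 1 remove [itil] add [exfr,soztl,dba] -> 7 lines: mgxzc qrbv exfr soztl dba iczl dzxxg
Hunk 4: at line 5 remove [iczl] add [tqvne,nvd,dapyf] -> 9 lines: mgxzc qrbv exfr soztl dba tqvne nvd dapyf dzxxg
Hunk 5: at line 2 remove [soztl] add [uikx,ooi] -> 10 lines: mgxzc qrbv exfr uikx ooi dba tqvne nvd dapyf dzxxg
Hunk 6: at line 4 remove [dba,tqvne,nvd] add [hksi] -> 8 lines: mgxzc qrbv exfr uikx ooi hksi dapyf dzxxg
Final line 8: dzxxg

Answer: dzxxg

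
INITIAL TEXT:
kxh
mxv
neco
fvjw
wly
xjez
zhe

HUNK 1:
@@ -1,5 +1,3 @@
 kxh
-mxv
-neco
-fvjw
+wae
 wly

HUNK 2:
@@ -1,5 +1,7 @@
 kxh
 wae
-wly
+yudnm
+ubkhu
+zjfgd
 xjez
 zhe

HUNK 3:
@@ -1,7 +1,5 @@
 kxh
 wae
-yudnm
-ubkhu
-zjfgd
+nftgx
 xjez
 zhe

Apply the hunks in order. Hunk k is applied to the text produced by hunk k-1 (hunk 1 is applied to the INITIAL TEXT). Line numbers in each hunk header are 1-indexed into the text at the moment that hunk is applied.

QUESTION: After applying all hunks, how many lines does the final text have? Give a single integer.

Hunk 1: at line 1 remove [mxv,neco,fvjw] add [wae] -> 5 lines: kxh wae wly xjez zhe
Hunk 2: at line 1 remove [wly] add [yudnm,ubkhu,zjfgd] -> 7 lines: kxh wae yudnm ubkhu zjfgd xjez zhe
Hunk 3: at line 1 remove [yudnm,ubkhu,zjfgd] add [nftgx] -> 5 lines: kxh wae nftgx xjez zhe
Final line count: 5

Answer: 5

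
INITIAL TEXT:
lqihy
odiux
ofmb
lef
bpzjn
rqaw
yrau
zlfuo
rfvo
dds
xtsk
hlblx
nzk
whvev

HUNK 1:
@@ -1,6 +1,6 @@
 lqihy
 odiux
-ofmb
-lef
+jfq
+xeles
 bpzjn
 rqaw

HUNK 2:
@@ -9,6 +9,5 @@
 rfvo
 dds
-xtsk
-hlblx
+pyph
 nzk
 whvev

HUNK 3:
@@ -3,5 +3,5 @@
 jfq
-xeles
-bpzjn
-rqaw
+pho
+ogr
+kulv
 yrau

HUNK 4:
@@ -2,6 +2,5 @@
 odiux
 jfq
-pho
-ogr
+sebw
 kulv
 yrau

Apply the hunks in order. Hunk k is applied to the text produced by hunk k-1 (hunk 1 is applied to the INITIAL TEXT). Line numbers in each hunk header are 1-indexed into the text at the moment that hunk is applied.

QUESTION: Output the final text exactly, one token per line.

Answer: lqihy
odiux
jfq
sebw
kulv
yrau
zlfuo
rfvo
dds
pyph
nzk
whvev

Derivation:
Hunk 1: at line 1 remove [ofmb,lef] add [jfq,xeles] -> 14 lines: lqihy odiux jfq xeles bpzjn rqaw yrau zlfuo rfvo dds xtsk hlblx nzk whvev
Hunk 2: at line 9 remove [xtsk,hlblx] add [pyph] -> 13 lines: lqihy odiux jfq xeles bpzjn rqaw yrau zlfuo rfvo dds pyph nzk whvev
Hunk 3: at line 3 remove [xeles,bpzjn,rqaw] add [pho,ogr,kulv] -> 13 lines: lqihy odiux jfq pho ogr kulv yrau zlfuo rfvo dds pyph nzk whvev
Hunk 4: at line 2 remove [pho,ogr] add [sebw] -> 12 lines: lqihy odiux jfq sebw kulv yrau zlfuo rfvo dds pyph nzk whvev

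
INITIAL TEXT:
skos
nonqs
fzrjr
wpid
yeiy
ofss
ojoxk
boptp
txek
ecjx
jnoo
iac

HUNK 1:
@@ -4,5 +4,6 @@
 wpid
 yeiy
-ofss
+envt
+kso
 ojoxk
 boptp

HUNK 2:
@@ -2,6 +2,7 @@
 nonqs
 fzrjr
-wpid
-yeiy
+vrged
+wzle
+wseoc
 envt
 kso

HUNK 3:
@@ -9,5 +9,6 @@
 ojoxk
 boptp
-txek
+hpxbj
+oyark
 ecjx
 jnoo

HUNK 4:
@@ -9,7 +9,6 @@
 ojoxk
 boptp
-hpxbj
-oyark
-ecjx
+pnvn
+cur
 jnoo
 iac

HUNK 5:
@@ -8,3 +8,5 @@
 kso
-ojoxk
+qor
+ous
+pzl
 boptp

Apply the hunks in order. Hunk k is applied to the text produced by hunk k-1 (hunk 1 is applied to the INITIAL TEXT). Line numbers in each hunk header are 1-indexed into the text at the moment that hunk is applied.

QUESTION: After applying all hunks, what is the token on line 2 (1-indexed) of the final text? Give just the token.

Hunk 1: at line 4 remove [ofss] add [envt,kso] -> 13 lines: skos nonqs fzrjr wpid yeiy envt kso ojoxk boptp txek ecjx jnoo iac
Hunk 2: at line 2 remove [wpid,yeiy] add [vrged,wzle,wseoc] -> 14 lines: skos nonqs fzrjr vrged wzle wseoc envt kso ojoxk boptp txek ecjx jnoo iac
Hunk 3: at line 9 remove [txek] add [hpxbj,oyark] -> 15 lines: skos nonqs fzrjr vrged wzle wseoc envt kso ojoxk boptp hpxbj oyark ecjx jnoo iac
Hunk 4: at line 9 remove [hpxbj,oyark,ecjx] add [pnvn,cur] -> 14 lines: skos nonqs fzrjr vrged wzle wseoc envt kso ojoxk boptp pnvn cur jnoo iac
Hunk 5: at line 8 remove [ojoxk] add [qor,ous,pzl] -> 16 lines: skos nonqs fzrjr vrged wzle wseoc envt kso qor ous pzl boptp pnvn cur jnoo iac
Final line 2: nonqs

Answer: nonqs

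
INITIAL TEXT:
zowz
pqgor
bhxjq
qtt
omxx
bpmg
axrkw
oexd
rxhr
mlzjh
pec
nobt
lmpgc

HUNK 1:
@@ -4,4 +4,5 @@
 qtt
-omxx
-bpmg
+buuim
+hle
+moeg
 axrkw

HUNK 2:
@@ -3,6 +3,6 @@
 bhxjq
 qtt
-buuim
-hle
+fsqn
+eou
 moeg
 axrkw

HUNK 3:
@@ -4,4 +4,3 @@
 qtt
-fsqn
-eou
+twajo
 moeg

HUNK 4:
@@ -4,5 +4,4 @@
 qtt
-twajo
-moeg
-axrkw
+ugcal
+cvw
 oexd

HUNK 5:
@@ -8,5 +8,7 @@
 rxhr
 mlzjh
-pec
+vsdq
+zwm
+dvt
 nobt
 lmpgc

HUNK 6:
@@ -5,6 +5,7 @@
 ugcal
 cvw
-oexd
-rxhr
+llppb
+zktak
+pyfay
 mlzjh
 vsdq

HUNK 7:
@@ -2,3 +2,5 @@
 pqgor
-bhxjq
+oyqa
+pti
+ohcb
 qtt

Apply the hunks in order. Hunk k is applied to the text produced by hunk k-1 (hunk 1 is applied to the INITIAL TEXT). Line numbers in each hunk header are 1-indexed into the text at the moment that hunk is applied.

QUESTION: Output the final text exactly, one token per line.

Answer: zowz
pqgor
oyqa
pti
ohcb
qtt
ugcal
cvw
llppb
zktak
pyfay
mlzjh
vsdq
zwm
dvt
nobt
lmpgc

Derivation:
Hunk 1: at line 4 remove [omxx,bpmg] add [buuim,hle,moeg] -> 14 lines: zowz pqgor bhxjq qtt buuim hle moeg axrkw oexd rxhr mlzjh pec nobt lmpgc
Hunk 2: at line 3 remove [buuim,hle] add [fsqn,eou] -> 14 lines: zowz pqgor bhxjq qtt fsqn eou moeg axrkw oexd rxhr mlzjh pec nobt lmpgc
Hunk 3: at line 4 remove [fsqn,eou] add [twajo] -> 13 lines: zowz pqgor bhxjq qtt twajo moeg axrkw oexd rxhr mlzjh pec nobt lmpgc
Hunk 4: at line 4 remove [twajo,moeg,axrkw] add [ugcal,cvw] -> 12 lines: zowz pqgor bhxjq qtt ugcal cvw oexd rxhr mlzjh pec nobt lmpgc
Hunk 5: at line 8 remove [pec] add [vsdq,zwm,dvt] -> 14 lines: zowz pqgor bhxjq qtt ugcal cvw oexd rxhr mlzjh vsdq zwm dvt nobt lmpgc
Hunk 6: at line 5 remove [oexd,rxhr] add [llppb,zktak,pyfay] -> 15 lines: zowz pqgor bhxjq qtt ugcal cvw llppb zktak pyfay mlzjh vsdq zwm dvt nobt lmpgc
Hunk 7: at line 2 remove [bhxjq] add [oyqa,pti,ohcb] -> 17 lines: zowz pqgor oyqa pti ohcb qtt ugcal cvw llppb zktak pyfay mlzjh vsdq zwm dvt nobt lmpgc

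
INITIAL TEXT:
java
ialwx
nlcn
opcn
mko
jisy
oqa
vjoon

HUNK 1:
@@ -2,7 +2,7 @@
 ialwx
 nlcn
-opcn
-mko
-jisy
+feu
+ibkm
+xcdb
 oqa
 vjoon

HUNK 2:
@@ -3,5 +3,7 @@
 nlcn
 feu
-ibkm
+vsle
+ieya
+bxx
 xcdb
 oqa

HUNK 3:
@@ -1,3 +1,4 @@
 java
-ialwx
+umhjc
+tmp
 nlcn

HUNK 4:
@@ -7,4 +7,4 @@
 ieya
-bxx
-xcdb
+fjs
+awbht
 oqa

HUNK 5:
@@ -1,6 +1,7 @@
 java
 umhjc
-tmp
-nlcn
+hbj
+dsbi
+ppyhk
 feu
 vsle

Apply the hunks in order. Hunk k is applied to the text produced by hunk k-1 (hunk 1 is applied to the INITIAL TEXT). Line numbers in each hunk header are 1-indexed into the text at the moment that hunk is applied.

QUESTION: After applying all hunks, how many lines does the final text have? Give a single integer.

Hunk 1: at line 2 remove [opcn,mko,jisy] add [feu,ibkm,xcdb] -> 8 lines: java ialwx nlcn feu ibkm xcdb oqa vjoon
Hunk 2: at line 3 remove [ibkm] add [vsle,ieya,bxx] -> 10 lines: java ialwx nlcn feu vsle ieya bxx xcdb oqa vjoon
Hunk 3: at line 1 remove [ialwx] add [umhjc,tmp] -> 11 lines: java umhjc tmp nlcn feu vsle ieya bxx xcdb oqa vjoon
Hunk 4: at line 7 remove [bxx,xcdb] add [fjs,awbht] -> 11 lines: java umhjc tmp nlcn feu vsle ieya fjs awbht oqa vjoon
Hunk 5: at line 1 remove [tmp,nlcn] add [hbj,dsbi,ppyhk] -> 12 lines: java umhjc hbj dsbi ppyhk feu vsle ieya fjs awbht oqa vjoon
Final line count: 12

Answer: 12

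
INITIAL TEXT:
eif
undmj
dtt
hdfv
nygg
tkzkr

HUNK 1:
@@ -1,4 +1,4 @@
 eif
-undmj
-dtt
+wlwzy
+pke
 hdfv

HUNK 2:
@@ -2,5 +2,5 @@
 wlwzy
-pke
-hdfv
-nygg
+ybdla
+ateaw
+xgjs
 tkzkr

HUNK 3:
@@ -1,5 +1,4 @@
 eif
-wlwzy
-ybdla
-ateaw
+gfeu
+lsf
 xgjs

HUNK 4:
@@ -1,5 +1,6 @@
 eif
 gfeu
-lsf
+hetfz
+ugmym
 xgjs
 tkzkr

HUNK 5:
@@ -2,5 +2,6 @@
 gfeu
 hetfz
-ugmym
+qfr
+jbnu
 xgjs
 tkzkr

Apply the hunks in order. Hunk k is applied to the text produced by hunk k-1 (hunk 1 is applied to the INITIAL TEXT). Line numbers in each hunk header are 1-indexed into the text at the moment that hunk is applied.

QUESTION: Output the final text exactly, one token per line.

Hunk 1: at line 1 remove [undmj,dtt] add [wlwzy,pke] -> 6 lines: eif wlwzy pke hdfv nygg tkzkr
Hunk 2: at line 2 remove [pke,hdfv,nygg] add [ybdla,ateaw,xgjs] -> 6 lines: eif wlwzy ybdla ateaw xgjs tkzkr
Hunk 3: at line 1 remove [wlwzy,ybdla,ateaw] add [gfeu,lsf] -> 5 lines: eif gfeu lsf xgjs tkzkr
Hunk 4: at line 1 remove [lsf] add [hetfz,ugmym] -> 6 lines: eif gfeu hetfz ugmym xgjs tkzkr
Hunk 5: at line 2 remove [ugmym] add [qfr,jbnu] -> 7 lines: eif gfeu hetfz qfr jbnu xgjs tkzkr

Answer: eif
gfeu
hetfz
qfr
jbnu
xgjs
tkzkr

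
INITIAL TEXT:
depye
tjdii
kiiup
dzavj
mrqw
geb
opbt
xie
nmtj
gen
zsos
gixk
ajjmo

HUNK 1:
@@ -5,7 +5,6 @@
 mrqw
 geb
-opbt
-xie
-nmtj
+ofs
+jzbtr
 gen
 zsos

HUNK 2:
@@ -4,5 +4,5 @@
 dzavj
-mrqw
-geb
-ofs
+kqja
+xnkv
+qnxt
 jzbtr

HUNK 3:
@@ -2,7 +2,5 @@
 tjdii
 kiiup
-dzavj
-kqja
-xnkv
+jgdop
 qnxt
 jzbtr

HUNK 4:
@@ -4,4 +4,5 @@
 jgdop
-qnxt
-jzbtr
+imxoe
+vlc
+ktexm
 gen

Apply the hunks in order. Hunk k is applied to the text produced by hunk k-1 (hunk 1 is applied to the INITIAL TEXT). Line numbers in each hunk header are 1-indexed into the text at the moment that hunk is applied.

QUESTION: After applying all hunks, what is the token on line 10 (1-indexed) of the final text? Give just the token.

Hunk 1: at line 5 remove [opbt,xie,nmtj] add [ofs,jzbtr] -> 12 lines: depye tjdii kiiup dzavj mrqw geb ofs jzbtr gen zsos gixk ajjmo
Hunk 2: at line 4 remove [mrqw,geb,ofs] add [kqja,xnkv,qnxt] -> 12 lines: depye tjdii kiiup dzavj kqja xnkv qnxt jzbtr gen zsos gixk ajjmo
Hunk 3: at line 2 remove [dzavj,kqja,xnkv] add [jgdop] -> 10 lines: depye tjdii kiiup jgdop qnxt jzbtr gen zsos gixk ajjmo
Hunk 4: at line 4 remove [qnxt,jzbtr] add [imxoe,vlc,ktexm] -> 11 lines: depye tjdii kiiup jgdop imxoe vlc ktexm gen zsos gixk ajjmo
Final line 10: gixk

Answer: gixk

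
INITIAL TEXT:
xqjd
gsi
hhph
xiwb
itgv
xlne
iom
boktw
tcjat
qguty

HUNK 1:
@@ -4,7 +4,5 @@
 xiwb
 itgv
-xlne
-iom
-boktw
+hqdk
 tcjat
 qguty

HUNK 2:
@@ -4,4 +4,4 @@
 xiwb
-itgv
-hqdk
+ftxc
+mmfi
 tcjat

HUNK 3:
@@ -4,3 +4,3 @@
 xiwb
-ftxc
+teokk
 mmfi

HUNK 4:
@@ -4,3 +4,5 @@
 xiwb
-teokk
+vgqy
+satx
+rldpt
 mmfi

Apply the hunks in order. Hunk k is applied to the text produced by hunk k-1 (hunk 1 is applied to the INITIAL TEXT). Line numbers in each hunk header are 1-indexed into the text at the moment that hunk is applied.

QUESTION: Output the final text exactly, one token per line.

Hunk 1: at line 4 remove [xlne,iom,boktw] add [hqdk] -> 8 lines: xqjd gsi hhph xiwb itgv hqdk tcjat qguty
Hunk 2: at line 4 remove [itgv,hqdk] add [ftxc,mmfi] -> 8 lines: xqjd gsi hhph xiwb ftxc mmfi tcjat qguty
Hunk 3: at line 4 remove [ftxc] add [teokk] -> 8 lines: xqjd gsi hhph xiwb teokk mmfi tcjat qguty
Hunk 4: at line 4 remove [teokk] add [vgqy,satx,rldpt] -> 10 lines: xqjd gsi hhph xiwb vgqy satx rldpt mmfi tcjat qguty

Answer: xqjd
gsi
hhph
xiwb
vgqy
satx
rldpt
mmfi
tcjat
qguty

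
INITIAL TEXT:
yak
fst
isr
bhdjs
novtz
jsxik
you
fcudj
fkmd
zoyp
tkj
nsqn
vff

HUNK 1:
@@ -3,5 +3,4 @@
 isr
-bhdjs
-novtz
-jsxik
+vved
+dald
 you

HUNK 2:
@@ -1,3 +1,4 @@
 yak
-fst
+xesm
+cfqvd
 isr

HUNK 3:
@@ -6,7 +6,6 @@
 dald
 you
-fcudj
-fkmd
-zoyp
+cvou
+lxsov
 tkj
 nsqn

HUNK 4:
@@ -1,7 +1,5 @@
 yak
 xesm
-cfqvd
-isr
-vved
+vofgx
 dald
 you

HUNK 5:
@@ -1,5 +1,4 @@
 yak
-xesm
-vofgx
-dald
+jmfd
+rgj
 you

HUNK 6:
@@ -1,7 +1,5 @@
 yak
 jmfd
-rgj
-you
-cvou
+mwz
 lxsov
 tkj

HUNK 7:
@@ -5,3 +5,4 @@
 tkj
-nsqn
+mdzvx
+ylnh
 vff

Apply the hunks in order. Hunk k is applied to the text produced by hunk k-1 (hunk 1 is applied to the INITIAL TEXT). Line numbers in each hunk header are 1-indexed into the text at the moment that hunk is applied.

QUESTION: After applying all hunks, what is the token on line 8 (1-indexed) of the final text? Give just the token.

Hunk 1: at line 3 remove [bhdjs,novtz,jsxik] add [vved,dald] -> 12 lines: yak fst isr vved dald you fcudj fkmd zoyp tkj nsqn vff
Hunk 2: at line 1 remove [fst] add [xesm,cfqvd] -> 13 lines: yak xesm cfqvd isr vved dald you fcudj fkmd zoyp tkj nsqn vff
Hunk 3: at line 6 remove [fcudj,fkmd,zoyp] add [cvou,lxsov] -> 12 lines: yak xesm cfqvd isr vved dald you cvou lxsov tkj nsqn vff
Hunk 4: at line 1 remove [cfqvd,isr,vved] add [vofgx] -> 10 lines: yak xesm vofgx dald you cvou lxsov tkj nsqn vff
Hunk 5: at line 1 remove [xesm,vofgx,dald] add [jmfd,rgj] -> 9 lines: yak jmfd rgj you cvou lxsov tkj nsqn vff
Hunk 6: at line 1 remove [rgj,you,cvou] add [mwz] -> 7 lines: yak jmfd mwz lxsov tkj nsqn vff
Hunk 7: at line 5 remove [nsqn] add [mdzvx,ylnh] -> 8 lines: yak jmfd mwz lxsov tkj mdzvx ylnh vff
Final line 8: vff

Answer: vff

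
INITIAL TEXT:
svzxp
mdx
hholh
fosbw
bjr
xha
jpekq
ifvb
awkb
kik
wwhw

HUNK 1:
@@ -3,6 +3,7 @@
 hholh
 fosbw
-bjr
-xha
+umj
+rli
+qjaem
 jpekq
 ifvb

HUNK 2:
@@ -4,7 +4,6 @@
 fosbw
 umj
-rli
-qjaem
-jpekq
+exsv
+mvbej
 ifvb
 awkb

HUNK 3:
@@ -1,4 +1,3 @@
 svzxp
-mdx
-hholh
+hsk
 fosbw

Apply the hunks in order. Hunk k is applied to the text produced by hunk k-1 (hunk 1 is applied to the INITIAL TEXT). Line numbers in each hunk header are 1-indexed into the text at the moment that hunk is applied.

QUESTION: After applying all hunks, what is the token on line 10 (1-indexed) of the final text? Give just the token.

Answer: wwhw

Derivation:
Hunk 1: at line 3 remove [bjr,xha] add [umj,rli,qjaem] -> 12 lines: svzxp mdx hholh fosbw umj rli qjaem jpekq ifvb awkb kik wwhw
Hunk 2: at line 4 remove [rli,qjaem,jpekq] add [exsv,mvbej] -> 11 lines: svzxp mdx hholh fosbw umj exsv mvbej ifvb awkb kik wwhw
Hunk 3: at line 1 remove [mdx,hholh] add [hsk] -> 10 lines: svzxp hsk fosbw umj exsv mvbej ifvb awkb kik wwhw
Final line 10: wwhw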